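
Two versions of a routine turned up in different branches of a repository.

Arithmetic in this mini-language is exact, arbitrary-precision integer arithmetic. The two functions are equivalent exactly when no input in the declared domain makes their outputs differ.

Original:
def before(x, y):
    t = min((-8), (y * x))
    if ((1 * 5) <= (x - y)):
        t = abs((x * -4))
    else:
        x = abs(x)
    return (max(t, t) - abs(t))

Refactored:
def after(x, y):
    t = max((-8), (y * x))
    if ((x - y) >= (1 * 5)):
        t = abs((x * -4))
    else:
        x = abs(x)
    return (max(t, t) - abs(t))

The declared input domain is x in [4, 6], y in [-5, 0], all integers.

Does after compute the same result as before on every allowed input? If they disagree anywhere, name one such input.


Not equivalent: x=4, y=0 separates them (-16 vs 0).
before: t=-8, then ((1 * 5) <= (x - y)) is false, then x=4, then returns -16
after: t=0, then ((x - y) >= (1 * 5)) is false, then x=4, then returns 0
verdict: not equivalent; witness: x=4, y=0


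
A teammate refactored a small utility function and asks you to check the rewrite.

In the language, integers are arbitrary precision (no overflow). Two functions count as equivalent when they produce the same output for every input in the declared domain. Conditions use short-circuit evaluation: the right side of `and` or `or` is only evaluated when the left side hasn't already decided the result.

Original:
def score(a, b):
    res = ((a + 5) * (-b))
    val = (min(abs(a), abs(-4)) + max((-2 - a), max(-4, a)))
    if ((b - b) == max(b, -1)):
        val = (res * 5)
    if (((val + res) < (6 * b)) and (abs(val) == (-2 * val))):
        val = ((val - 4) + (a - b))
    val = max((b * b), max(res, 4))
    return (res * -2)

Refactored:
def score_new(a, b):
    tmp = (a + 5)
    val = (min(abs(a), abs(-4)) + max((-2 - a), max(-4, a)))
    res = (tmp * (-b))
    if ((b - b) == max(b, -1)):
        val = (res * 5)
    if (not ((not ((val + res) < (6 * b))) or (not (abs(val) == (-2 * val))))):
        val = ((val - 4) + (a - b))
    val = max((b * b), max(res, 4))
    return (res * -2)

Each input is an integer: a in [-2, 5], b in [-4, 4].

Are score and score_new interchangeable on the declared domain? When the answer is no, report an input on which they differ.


Comparing the listings, the differences include: statement counts differ; also boolean connective usage differs; also local variable names differ.
Tracing a=5, b=0: score: res becomes 0; next val becomes 9; next ((b - b) == max(b, -1)) evaluates to true; next val becomes 0; next (((val + res) < (6 * b)) and (abs(val) == (-2 * val))) evaluates to false; next val becomes 4; next final value 0 | score_new: tmp becomes 10; next val becomes 9; next res becomes 0; next ((b - b) == max(b, -1)) evaluates to true; next val becomes 0; next (not ((not ((val + res) < (6 * b))) or (not (abs(val) == (-2 * val))))) evaluates to false; next val becomes 4; next final value 0 — matching result 0.
An exhaustive pass over the 72 declared inputs shows identical outputs.
verdict: equivalent


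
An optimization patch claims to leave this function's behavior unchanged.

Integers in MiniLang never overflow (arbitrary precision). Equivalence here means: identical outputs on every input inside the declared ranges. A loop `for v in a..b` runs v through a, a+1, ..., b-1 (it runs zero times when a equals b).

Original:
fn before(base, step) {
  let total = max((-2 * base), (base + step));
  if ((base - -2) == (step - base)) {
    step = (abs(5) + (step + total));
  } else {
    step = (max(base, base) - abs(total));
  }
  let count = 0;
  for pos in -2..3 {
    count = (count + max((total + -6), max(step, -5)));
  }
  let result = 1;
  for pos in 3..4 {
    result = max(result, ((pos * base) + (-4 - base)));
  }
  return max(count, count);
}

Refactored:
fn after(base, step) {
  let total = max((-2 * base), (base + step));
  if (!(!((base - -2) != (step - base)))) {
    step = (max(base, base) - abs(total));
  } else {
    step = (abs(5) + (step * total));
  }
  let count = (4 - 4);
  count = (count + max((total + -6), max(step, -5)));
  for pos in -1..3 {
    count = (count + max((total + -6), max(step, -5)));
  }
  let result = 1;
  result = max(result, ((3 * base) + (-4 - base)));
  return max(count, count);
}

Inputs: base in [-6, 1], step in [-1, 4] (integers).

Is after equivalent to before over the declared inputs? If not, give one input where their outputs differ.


Input base=-1, step=0: 35 from before versus 25 from after.
verdict: not equivalent; witness: base=-1, step=0


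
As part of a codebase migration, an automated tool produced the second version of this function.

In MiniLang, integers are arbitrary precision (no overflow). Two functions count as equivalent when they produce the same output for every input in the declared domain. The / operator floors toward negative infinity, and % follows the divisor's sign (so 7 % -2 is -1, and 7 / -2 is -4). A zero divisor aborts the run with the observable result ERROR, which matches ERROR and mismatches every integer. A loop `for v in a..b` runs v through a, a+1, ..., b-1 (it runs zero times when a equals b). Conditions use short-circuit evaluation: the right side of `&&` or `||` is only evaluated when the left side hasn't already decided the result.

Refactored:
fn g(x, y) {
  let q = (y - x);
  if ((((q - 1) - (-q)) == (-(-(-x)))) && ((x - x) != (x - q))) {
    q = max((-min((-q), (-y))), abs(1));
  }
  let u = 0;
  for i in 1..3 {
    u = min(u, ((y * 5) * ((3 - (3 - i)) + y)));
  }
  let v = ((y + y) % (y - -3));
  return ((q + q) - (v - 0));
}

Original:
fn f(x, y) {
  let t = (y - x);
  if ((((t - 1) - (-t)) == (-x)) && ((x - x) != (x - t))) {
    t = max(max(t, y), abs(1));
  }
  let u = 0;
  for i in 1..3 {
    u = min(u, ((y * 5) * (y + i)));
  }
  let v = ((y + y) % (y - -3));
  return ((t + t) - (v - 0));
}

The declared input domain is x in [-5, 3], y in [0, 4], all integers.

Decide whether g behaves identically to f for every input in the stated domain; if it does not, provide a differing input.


Changes here: local variable names differ; also min/max/abs usage differs; also arithmetic usage differs; also constant usage differs; the full 45-point sweep finds no disagreement.
verdict: equivalent


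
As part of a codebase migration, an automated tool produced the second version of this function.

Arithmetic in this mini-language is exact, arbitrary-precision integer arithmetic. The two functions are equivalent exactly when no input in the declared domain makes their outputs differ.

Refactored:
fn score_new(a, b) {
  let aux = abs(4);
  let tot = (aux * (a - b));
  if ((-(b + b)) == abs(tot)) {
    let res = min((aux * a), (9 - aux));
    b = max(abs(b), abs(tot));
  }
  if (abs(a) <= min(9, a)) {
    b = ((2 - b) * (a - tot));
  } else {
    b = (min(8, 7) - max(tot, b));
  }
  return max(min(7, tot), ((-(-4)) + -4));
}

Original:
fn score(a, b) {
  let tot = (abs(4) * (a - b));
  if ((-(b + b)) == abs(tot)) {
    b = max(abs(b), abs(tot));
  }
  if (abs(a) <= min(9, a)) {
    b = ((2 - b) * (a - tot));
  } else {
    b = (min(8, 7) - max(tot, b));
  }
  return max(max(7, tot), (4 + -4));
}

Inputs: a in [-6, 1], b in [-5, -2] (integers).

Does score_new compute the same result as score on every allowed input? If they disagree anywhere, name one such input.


Consider the input a=-6, b=-5.
score: tot=-4, then ((-(b + b)) == abs(tot)) is false, then (abs(a) <= min(9, a)) is false, then b=11, then returns 7
score_new: aux=4, then tot=-4, then ((-(b + b)) == abs(tot)) is false, then (abs(a) <= min(9, a)) is false, then b=11, then returns 0
7 against 0: the behavior changed.
verdict: not equivalent; witness: a=-6, b=-5


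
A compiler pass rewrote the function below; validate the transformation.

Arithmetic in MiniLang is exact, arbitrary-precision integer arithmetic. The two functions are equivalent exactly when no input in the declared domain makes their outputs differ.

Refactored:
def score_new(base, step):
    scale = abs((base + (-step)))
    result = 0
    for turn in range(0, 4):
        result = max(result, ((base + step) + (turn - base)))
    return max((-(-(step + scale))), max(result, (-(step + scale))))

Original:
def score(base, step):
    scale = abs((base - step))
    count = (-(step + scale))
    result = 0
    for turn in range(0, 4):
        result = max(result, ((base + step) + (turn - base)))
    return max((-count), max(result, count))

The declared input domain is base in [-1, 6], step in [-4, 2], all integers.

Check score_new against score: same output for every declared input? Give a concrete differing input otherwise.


Side by side, the visible changes include: arithmetic usage differs, local variable names differ, statement counts differ.
One worked example (base=4, step=1) — score: scale=3, then count=-4, then result=0, then (turn=0), then result=1, then (turn=1), then result=2, then (turn=2), then result=3, then (turn=3), then result=4, then returns 4; score_new: scale=3, then result=0, then (turn=0), then result=1, then (turn=1), then result=2, then (turn=2), then result=3, then (turn=3), then result=4, then returns 4; agreement on 4.
An exhaustive pass over the 56 declared inputs shows identical outputs.
verdict: equivalent


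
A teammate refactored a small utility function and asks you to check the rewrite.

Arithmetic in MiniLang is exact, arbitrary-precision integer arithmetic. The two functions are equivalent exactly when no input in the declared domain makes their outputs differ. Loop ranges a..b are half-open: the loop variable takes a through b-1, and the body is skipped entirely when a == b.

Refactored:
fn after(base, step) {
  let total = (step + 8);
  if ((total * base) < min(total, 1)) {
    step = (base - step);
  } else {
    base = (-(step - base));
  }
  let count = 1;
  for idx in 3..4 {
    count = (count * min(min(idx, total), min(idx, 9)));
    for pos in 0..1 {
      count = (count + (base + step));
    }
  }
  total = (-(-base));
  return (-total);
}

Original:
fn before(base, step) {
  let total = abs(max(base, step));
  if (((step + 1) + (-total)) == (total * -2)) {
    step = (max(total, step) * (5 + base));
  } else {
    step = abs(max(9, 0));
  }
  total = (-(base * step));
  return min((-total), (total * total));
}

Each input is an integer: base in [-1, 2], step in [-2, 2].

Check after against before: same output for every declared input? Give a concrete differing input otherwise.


The rewrite breaks on base=-1, step=-2, where the results are -4 and 1.
before: total := 1 | (((step + 1) + (-total)) == (total * -2)): true | step := 4 | total := 4 | result -4
after: total := 6 | ((total * base) < min(total, 1)): true | step := 1 | count := 1 | iter idx=3: | count := 3 | iter pos=0: | count := 3 | total := -1 | result 1
verdict: not equivalent; witness: base=-1, step=-2


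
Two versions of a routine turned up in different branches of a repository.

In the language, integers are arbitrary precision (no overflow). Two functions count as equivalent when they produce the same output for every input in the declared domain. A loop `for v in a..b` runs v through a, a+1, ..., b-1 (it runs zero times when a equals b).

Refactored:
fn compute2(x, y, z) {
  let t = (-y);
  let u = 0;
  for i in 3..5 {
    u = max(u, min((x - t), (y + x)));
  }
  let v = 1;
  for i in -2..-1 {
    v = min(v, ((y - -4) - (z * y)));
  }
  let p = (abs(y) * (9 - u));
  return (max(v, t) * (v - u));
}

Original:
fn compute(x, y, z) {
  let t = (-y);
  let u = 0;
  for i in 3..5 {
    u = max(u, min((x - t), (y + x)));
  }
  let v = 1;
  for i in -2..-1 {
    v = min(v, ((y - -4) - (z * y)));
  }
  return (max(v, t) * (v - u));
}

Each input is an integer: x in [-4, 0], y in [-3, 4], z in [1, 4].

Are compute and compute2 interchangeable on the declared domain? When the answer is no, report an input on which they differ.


The two versions differ — the changes include constant usage differs; statement counts differ; local variable names differ; arithmetic usage differs; min/max/abs usage differs.
One worked example (x=0, y=2, z=1) — compute: t becomes -2; next u becomes 0; next at i=3:; next u becomes 2; next at i=4:; next u becomes 2; next v becomes 1; next at i=-2:; next v becomes 1; next final value -1; compute2: t becomes -2; next u becomes 0; next at i=3:; next u becomes 2; next at i=4:; next u becomes 2; next v becomes 1; next at i=-2:; next v becomes 1; next p becomes 14; next final value -1; agreement on -1.
Every one of the 160 inputs gives matching results.
verdict: equivalent


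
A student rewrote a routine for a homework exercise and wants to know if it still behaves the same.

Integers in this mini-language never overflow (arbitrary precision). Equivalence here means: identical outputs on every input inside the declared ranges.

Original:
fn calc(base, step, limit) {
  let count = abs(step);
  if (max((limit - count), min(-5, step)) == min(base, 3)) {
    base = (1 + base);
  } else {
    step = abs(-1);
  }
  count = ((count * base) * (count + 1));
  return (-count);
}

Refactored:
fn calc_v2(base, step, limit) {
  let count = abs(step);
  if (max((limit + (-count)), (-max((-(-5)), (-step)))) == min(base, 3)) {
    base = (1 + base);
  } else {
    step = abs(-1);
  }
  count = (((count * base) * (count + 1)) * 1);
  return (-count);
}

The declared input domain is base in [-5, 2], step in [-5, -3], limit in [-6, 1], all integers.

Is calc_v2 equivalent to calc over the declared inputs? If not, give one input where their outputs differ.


Equivalent — the differences include arithmetic usage differs, and min/max/abs usage differs, and constant usage differs, yet no declared input distinguishes the two.
Tracing base=-3, step=-3, limit=0: calc: count := 3 | (max((limit - count), min(-5, step)) == min(base, 3)): true | base := -2 | count := -24 | result 24 | calc_v2: count := 3 | (max((limit + (-count)), (-max((-(-5)), (-step)))) == min(base, 3)): true | base := -2 | count := -24 | result 24 — matching result 24.
Across all 192 domain points the two functions coincide.
verdict: equivalent


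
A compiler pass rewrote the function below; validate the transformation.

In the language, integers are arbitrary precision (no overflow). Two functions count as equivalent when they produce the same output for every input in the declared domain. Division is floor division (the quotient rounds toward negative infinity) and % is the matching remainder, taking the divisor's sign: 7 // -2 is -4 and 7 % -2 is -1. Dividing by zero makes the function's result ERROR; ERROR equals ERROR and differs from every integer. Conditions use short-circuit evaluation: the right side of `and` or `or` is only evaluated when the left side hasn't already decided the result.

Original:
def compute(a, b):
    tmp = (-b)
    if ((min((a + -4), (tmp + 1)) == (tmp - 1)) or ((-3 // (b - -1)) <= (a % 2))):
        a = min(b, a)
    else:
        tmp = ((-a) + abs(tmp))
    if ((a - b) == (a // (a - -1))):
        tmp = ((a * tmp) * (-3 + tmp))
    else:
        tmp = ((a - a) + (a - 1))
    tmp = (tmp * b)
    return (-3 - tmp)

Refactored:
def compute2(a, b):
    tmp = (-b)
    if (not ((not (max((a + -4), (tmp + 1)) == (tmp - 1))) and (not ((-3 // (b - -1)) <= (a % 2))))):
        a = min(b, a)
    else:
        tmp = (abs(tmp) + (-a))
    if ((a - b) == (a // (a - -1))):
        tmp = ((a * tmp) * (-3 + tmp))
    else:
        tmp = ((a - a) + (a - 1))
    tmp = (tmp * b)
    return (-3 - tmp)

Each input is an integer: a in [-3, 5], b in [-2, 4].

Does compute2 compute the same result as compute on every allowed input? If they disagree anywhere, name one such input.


Run the pair on a=5, b=-2.
compute: tmp becomes 2; next ((min((a + -4), (tmp + 1)) == (tmp - 1)) or ((-3 // (b - -1)) <= (a % 2))) evaluates to true; next a becomes -2; next ((a - b) == (a // (a - -1))) evaluates to false; next tmp becomes -3; next tmp becomes 6; next final value -9
compute2: tmp becomes 2; next (not ((not (max((a + -4), (tmp + 1)) == (tmp - 1))) and (not ((-3 // (b - -1)) <= (a % 2))))) evaluates to false; next tmp becomes -3; next ((a - b) == (a // (a - -1))) evaluates to false; next tmp becomes 4; next tmp becomes -8; next final value 5
-9 vs 5 — the two versions disagree here.
verdict: not equivalent; witness: a=5, b=-2


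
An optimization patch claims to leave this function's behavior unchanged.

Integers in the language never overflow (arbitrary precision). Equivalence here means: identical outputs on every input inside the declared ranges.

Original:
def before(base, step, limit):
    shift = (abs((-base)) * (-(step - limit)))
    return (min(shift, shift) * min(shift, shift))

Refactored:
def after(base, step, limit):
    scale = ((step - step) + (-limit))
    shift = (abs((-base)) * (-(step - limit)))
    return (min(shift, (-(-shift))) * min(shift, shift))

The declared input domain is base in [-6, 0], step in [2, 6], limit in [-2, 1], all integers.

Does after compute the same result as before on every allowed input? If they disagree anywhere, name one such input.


Reading the diff, among the changes: arithmetic usage differs; local variable names differ; statement counts differ.
Tracing base=-3, step=3, limit=0: before: shift := -9 | result 81 | after: scale := 0 | shift := -9 | result 81 — matching result 81.
Checked all 140 inputs in the declared domain: the outputs agree on every one.
verdict: equivalent


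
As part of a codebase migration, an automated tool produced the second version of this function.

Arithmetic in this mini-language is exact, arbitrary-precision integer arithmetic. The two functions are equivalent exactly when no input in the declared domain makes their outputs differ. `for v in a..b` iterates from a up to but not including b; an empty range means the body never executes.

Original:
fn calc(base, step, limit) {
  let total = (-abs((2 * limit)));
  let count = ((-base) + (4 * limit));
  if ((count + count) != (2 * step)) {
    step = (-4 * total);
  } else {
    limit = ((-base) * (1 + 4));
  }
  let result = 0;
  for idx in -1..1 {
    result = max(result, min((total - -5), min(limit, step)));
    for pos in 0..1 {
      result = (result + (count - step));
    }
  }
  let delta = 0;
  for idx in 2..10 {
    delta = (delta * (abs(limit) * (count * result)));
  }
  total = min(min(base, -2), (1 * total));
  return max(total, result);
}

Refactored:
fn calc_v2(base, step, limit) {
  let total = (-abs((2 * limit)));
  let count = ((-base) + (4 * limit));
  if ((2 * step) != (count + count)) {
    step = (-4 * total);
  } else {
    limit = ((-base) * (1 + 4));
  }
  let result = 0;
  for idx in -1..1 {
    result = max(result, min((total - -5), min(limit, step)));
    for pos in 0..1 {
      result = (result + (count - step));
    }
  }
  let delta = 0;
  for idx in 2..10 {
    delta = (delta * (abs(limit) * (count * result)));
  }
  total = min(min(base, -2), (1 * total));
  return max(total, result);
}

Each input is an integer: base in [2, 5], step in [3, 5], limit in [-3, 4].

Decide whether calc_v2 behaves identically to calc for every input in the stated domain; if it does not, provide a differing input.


Behavior is preserved: although same computation, different form, the outputs never diverge.
Tracing base=4, step=5, limit=-2: calc: total := -4 | count := -12 | ((count + count) != (2 * step)): true | step := 16 | result := 0 | iter idx=-1: | result := 0 | iter pos=0: | result := -28 | iter idx=0: | result := -2 | iter pos=0: | result := -30 | delta := 0 | iter idx=2: | delta := 0 | iter idx=3: | delta := 0 | iter idx=4: | delta := 0 | iter idx=5: | delta := 0 | iter idx=6: | delta := 0 | iter idx=7: | delta := 0 | iter idx=8: | delta := 0 | iter idx=9: | delta := 0 | total := -4 | result -4 | calc_v2: total := -4 | count := -12 | ((2 * step) != (count + count)): true | step := 16 | result := 0 | iter idx=-1: | result := 0 | iter pos=0: | result := -28 | iter idx=0: | result := -2 | iter pos=0: | result := -30 | delta := 0 | iter idx=2: | delta := 0 | iter idx=3: | delta := 0 | iter idx=4: | delta := 0 | iter idx=5: | delta := 0 | iter idx=6: | delta := 0 | iter idx=7: | delta := 0 | iter idx=8: | delta := 0 | iter idx=9: | delta := 0 | total := -4 | result -4 — matching result -4.
Across all 96 domain points the two functions coincide.
verdict: equivalent


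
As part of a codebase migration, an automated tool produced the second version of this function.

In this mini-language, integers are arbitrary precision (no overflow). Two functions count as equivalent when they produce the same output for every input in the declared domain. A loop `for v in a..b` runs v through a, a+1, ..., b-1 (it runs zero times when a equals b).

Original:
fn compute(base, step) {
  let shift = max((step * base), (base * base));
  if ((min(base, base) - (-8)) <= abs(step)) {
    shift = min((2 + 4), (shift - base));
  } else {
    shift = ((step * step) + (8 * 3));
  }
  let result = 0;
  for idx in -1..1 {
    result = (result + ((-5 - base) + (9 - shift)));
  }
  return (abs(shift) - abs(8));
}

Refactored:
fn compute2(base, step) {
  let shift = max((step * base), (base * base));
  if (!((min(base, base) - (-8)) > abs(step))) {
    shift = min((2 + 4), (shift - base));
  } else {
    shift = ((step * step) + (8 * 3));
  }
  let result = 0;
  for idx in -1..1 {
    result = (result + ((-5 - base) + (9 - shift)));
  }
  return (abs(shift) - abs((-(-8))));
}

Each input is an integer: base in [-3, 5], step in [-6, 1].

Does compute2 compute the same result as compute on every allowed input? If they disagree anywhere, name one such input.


The two versions differ — the changes include boolean connective usage differs, and comparison usage differs.
Spot check at base=3, step=-3 — compute: shift = 9; ((min(base, base) - (-8)) <= abs(step)) -> false; shift = 33; result = 0; [idx=-1]; result = -32; [idx=0]; result = -64; return 25. compute2: shift = 9; (!((min(base, base) - (-8)) > abs(step))) -> false; shift = 33; result = 0; [idx=-1]; result = -32; [idx=0]; result = -64; return 25. Both give 25.
An exhaustive pass over the 72 declared inputs shows identical outputs.
verdict: equivalent


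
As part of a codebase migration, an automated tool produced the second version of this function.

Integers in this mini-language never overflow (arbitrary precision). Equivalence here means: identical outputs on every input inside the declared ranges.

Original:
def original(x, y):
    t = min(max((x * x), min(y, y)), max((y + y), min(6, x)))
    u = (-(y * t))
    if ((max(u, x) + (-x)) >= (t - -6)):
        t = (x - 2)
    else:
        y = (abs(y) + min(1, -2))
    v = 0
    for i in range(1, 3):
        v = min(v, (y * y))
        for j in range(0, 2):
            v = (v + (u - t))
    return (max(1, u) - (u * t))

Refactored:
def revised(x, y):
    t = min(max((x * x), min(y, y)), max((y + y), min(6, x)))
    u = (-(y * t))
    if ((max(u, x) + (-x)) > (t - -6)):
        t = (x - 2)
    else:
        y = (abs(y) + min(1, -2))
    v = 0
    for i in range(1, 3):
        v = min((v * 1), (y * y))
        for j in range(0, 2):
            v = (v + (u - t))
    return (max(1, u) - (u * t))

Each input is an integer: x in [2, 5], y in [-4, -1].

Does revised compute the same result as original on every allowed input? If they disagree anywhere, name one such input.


At x=3, y=-4: original gives 0, revised gives -24.
verdict: not equivalent; witness: x=3, y=-4


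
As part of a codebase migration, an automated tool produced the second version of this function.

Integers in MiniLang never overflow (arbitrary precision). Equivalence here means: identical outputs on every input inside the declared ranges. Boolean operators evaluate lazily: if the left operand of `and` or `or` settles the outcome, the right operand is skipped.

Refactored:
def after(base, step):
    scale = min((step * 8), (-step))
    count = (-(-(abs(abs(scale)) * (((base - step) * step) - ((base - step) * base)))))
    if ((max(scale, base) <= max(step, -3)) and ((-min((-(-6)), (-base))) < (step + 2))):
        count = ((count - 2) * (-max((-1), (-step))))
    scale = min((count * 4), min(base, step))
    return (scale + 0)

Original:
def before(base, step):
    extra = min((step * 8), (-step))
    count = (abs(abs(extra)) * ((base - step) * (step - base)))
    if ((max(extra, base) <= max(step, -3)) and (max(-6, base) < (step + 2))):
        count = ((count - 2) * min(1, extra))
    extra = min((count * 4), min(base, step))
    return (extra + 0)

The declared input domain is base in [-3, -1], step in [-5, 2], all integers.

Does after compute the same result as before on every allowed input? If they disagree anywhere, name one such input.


Run the pair on base=-3, step=1.
before: extra=-1, then count=-16, then ((max(extra, base) <= max(step, -3)) and (max(-6, base) < (step + 2))) is true, then count=18, then extra=-3, then returns -3
after: scale=-1, then count=-16, then ((max(scale, base) <= max(step, -3)) and ((-min((-(-6)), (-base))) < (step + 2))) is true, then count=-18, then scale=-72, then returns -72
-3 and -72 differ, so these are not the same function on this domain.
verdict: not equivalent; witness: base=-3, step=1


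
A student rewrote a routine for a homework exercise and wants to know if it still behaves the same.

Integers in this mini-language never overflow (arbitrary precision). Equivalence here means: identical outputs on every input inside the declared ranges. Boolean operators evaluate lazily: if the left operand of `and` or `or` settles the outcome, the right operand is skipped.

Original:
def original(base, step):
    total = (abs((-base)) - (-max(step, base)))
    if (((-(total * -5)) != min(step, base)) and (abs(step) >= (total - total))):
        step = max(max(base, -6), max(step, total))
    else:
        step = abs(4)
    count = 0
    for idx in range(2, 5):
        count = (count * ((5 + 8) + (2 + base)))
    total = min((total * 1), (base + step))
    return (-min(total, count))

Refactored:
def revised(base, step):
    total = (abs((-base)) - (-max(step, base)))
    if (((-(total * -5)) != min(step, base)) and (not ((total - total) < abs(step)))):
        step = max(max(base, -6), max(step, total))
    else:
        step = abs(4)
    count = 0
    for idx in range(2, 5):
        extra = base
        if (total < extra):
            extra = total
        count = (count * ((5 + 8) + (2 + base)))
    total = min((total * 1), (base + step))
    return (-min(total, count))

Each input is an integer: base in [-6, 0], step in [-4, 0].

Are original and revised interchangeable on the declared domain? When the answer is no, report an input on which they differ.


These are not equivalent — on base=-6, step=-4 the outputs split (4 vs 2).
original: total=2, then (((-(total * -5)) != min(step, base)) and (abs(step) >= (total - total))) is true, then step=2, then count=0, then (idx=2), then count=0, then (idx=3), then count=0, then (idx=4), then count=0, then total=-4, then returns 4
revised: total=2, then (((-(total * -5)) != min(step, base)) and (not ((total - total) < abs(step)))) is false, then step=4, then count=0, then (idx=2), then extra=-6, then (total < extra) is false, then count=0, then (idx=3), then extra=-6, then (total < extra) is false, then count=0, then (idx=4), then extra=-6, then (total < extra) is false, then count=0, then total=-2, then returns 2
verdict: not equivalent; witness: base=-6, step=-4


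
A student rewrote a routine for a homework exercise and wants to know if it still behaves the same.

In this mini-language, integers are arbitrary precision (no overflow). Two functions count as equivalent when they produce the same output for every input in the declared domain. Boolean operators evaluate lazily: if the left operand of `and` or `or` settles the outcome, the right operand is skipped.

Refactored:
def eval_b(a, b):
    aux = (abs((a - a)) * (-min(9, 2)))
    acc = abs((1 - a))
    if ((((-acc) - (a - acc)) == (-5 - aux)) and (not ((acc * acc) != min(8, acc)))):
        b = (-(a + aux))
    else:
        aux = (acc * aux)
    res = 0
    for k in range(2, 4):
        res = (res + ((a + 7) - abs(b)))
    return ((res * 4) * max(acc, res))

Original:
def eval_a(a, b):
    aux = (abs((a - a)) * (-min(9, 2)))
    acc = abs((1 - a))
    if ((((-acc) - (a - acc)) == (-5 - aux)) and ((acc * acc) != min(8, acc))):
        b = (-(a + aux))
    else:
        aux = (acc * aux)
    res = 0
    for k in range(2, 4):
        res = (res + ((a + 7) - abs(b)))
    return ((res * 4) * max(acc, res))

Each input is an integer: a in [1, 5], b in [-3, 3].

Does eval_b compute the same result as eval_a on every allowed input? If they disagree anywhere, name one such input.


Take a=5, b=-3.
eval_a: aux := 0 | acc := 4 | ((((-acc) - (a - acc)) == (-5 - aux)) and ((acc * acc) != min(8, acc))): true | b := -5 | res := 0 | iter k=2: | res := 7 | iter k=3: | res := 14 | result 784
eval_b: aux := 0 | acc := 4 | ((((-acc) - (a - acc)) == (-5 - aux)) and (not ((acc * acc) != min(8, acc)))): false | aux := 0 | res := 0 | iter k=2: | res := 9 | iter k=3: | res := 18 | result 1296
784 and 1296 differ, so these are not the same function on this domain.
verdict: not equivalent; witness: a=5, b=-3


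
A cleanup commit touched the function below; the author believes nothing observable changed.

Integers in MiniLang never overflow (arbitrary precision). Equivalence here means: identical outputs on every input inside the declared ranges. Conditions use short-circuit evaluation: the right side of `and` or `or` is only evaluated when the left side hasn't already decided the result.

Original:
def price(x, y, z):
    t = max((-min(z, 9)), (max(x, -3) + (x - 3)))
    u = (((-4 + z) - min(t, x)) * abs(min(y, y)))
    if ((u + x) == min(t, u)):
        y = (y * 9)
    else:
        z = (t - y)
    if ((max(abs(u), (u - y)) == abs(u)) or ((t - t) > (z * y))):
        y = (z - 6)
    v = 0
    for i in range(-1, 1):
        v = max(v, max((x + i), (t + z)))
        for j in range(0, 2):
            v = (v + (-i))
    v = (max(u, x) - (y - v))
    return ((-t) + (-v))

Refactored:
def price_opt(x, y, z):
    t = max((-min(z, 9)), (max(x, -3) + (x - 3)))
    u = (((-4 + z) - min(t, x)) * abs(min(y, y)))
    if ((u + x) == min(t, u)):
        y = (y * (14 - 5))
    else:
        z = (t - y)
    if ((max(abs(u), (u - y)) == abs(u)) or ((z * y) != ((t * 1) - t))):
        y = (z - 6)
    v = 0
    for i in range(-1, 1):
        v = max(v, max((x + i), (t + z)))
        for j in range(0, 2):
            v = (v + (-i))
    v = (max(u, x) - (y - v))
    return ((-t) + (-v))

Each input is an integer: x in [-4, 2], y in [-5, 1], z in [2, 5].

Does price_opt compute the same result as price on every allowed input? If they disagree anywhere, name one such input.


Try x=-4, y=-4, z=5.
price: t = -5; u = 24; ((u + x) == min(t, u)) -> false; z = -1; ((max(abs(u), (u - y)) == abs(u)) or ((t - t) > (z * y))) -> false; v = 0; [i=-1]; v = 0; [j=0]; v = 1; [j=1]; v = 2; [i=0]; v = 2; [j=0]; v = 2; [j=1]; v = 2; v = 30; return -25
price_opt: t = -5; u = 24; ((u + x) == min(t, u)) -> false; z = -1; ((max(abs(u), (u - y)) == abs(u)) or ((z * y) != ((t * 1) - t))) -> true; y = -7; v = 0; [i=-1]; v = 0; [j=0]; v = 1; [j=1]; v = 2; [i=0]; v = 2; [j=0]; v = 2; [j=1]; v = 2; v = 33; return -28
-25 against -28: the behavior changed.
verdict: not equivalent; witness: x=-4, y=-4, z=5


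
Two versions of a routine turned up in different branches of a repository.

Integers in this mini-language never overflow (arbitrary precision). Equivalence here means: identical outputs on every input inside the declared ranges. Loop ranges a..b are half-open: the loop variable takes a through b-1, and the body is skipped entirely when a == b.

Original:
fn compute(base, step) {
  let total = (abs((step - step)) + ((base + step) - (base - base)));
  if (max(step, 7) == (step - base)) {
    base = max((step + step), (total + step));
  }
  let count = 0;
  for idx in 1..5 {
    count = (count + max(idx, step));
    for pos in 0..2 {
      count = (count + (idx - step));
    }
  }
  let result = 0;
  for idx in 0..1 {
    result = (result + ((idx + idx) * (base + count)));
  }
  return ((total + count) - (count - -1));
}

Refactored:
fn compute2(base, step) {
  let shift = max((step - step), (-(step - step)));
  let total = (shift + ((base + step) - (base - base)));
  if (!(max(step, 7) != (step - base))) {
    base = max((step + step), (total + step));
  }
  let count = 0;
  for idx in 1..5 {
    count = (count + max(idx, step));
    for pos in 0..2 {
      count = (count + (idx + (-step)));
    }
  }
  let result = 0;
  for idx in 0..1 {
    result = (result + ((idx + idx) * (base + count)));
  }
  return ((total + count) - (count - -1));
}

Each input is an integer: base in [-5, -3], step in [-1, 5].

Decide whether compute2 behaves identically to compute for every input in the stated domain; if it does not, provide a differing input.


Changes here: min/max/abs usage differs, and comparison usage differs, and local variable names differ, and statement counts differ, and arithmetic usage differs, and boolean connective usage differs; the full 21-point sweep finds no disagreement.
verdict: equivalent


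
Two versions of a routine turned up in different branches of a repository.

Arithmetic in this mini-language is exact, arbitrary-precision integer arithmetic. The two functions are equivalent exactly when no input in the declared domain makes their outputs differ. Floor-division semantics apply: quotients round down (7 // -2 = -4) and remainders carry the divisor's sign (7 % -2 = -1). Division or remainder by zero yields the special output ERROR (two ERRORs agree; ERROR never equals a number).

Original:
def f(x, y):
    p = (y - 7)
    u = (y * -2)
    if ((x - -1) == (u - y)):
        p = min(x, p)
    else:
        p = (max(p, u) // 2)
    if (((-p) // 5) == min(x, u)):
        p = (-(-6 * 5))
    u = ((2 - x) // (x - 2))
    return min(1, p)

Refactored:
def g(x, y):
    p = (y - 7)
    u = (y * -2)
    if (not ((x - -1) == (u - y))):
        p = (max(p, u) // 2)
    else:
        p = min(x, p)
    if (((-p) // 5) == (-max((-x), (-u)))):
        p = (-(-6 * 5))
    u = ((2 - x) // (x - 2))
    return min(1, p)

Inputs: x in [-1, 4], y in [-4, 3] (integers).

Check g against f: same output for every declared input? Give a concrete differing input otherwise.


Behavior is preserved: although boolean connective usage differs, plus min/max/abs usage differs, the outputs never diverge.
Spot check at x=3, y=-4 — f: p=-11, then u=8, then ((x - -1) == (u - y)) is false, then p=4, then (((-p) // 5) == min(x, u)) is false, then u=-1, then returns 1. g: p=-11, then u=8, then (not ((x - -1) == (u - y))) is true, then p=4, then (((-p) // 5) == (-max((-x), (-u)))) is false, then u=-1, then returns 1. Both give 1.
Across all 48 domain points the two functions coincide.
verdict: equivalent


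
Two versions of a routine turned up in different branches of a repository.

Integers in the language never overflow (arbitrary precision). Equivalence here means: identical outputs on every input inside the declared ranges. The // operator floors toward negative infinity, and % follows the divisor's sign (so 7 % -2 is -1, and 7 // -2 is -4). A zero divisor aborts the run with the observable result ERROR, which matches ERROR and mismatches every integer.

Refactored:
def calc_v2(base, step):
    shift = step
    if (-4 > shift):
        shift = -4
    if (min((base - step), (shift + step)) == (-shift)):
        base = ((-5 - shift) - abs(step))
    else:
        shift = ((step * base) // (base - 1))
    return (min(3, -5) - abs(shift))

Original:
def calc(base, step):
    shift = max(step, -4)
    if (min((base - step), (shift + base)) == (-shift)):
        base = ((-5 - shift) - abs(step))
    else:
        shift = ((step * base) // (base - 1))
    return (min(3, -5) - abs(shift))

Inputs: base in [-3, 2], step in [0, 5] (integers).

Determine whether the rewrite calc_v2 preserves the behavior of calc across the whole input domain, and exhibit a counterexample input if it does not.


Consider the input base=1, step=0.
calc: shift=0, then (min((base - step), (shift + base)) == (-shift)) is false, then a zero divisor aborts: ERROR
calc_v2: shift=0, then (-4 > shift) is false, then (min((base - step), (shift + step)) == (-shift)) is true, then base=-5, then returns -5
ERROR vs -5 — the two versions disagree here.
verdict: not equivalent; witness: base=1, step=0


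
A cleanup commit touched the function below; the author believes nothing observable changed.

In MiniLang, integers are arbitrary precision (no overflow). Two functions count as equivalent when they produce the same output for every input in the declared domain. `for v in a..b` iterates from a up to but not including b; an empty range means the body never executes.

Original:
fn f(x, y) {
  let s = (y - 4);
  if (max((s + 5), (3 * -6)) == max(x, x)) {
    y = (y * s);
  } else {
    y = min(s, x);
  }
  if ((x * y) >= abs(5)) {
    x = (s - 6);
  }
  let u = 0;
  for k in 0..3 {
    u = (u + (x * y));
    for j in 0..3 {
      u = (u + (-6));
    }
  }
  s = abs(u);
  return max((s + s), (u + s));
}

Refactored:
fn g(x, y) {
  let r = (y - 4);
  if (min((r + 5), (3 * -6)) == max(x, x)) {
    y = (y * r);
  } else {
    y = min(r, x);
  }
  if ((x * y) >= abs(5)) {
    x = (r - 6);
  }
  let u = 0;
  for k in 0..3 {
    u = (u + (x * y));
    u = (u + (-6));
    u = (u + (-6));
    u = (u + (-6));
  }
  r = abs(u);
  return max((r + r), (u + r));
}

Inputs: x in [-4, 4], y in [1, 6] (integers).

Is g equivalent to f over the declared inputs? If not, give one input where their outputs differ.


The rewrite breaks on x=3, y=2, where the results are 180 and 144.
f: s=-2, then (max((s + 5), (3 * -6)) == max(x, x)) is true, then y=-4, then ((x * y) >= abs(5)) is false, then u=0, then (k=0), then u=-12, then (j=0), then u=-18, then (j=1), then u=-24, then (j=2), then u=-30, then (k=1), then u=-42, then (j=0), then u=-48, then (j=1), then u=-54, then (j=2), then u=-60, then (k=2), then u=-72, then (j=0), then u=-78, then (j=1), then u=-84, then (j=2), then u=-90, then s=90, then returns 180
g: r=-2, then (min((r + 5), (3 * -6)) == max(x, x)) is false, then y=-2, then ((x * y) >= abs(5)) is false, then u=0, then (k=0), then u=-6, then u=-12, then u=-18, then u=-24, then (k=1), then u=-30, then u=-36, then u=-42, then u=-48, then (k=2), then u=-54, then u=-60, then u=-66, then u=-72, then r=72, then returns 144
verdict: not equivalent; witness: x=3, y=2


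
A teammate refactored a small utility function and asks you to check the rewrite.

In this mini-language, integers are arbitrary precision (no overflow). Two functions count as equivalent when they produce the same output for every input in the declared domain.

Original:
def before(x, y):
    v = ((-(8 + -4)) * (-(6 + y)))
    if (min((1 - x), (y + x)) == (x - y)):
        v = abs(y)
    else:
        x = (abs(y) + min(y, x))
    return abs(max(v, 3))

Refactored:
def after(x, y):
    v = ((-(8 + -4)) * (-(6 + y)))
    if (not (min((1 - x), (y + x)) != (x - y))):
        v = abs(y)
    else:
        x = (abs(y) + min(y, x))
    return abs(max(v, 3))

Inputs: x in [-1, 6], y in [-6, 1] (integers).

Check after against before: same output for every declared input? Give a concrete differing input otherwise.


This is a faithful refactor — comparison usage differs; also boolean connective usage differs, but the computed results match everywhere.
Tracing x=6, y=-5: before: v becomes 4; next (min((1 - x), (y + x)) == (x - y)) evaluates to false; next x becomes 0; next final value 4 | after: v becomes 4; next (not (min((1 - x), (y + x)) != (x - y))) evaluates to false; next x becomes 0; next final value 4 — matching result 4.
Checked all 64 inputs in the declared domain: the outputs agree on every one.
verdict: equivalent


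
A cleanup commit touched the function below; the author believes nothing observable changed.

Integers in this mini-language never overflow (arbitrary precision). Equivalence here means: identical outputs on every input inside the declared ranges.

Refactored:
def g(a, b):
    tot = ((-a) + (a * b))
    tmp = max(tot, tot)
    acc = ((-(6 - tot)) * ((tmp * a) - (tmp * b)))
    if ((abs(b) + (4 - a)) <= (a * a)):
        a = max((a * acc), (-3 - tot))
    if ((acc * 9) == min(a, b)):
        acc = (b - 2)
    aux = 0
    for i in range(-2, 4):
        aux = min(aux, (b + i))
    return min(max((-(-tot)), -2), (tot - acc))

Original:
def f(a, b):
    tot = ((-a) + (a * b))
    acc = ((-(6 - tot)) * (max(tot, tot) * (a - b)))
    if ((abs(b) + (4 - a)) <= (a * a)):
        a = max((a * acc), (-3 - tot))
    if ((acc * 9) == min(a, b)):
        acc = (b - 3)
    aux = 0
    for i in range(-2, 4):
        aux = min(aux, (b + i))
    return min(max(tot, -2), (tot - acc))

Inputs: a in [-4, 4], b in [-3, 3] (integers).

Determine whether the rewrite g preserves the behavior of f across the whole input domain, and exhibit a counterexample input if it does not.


Evaluate both at a=0, b=3.
f: tot becomes 0; next acc becomes 0; next ((abs(b) + (4 - a)) <= (a * a)) evaluates to false; next ((acc * 9) == min(a, b)) evaluates to true; next acc becomes 0; next aux becomes 0; next at i=-2:; next aux becomes 0; next at i=-1:; next aux becomes 0; next at i=0:; next aux becomes 0; next at i=1:; next aux becomes 0; next at i=2:; next aux becomes 0; next at i=3:; next aux becomes 0; next final value 0
g: tot becomes 0; next tmp becomes 0; next acc becomes 0; next ((abs(b) + (4 - a)) <= (a * a)) evaluates to false; next ((acc * 9) == min(a, b)) evaluates to true; next acc becomes 1; next aux becomes 0; next at i=-2:; next aux becomes 0; next at i=-1:; next aux becomes 0; next at i=0:; next aux becomes 0; next at i=1:; next aux becomes 0; next at i=2:; next aux becomes 0; next at i=3:; next aux becomes 0; next final value -1
0 vs -1 — the two versions disagree here.
verdict: not equivalent; witness: a=0, b=3
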